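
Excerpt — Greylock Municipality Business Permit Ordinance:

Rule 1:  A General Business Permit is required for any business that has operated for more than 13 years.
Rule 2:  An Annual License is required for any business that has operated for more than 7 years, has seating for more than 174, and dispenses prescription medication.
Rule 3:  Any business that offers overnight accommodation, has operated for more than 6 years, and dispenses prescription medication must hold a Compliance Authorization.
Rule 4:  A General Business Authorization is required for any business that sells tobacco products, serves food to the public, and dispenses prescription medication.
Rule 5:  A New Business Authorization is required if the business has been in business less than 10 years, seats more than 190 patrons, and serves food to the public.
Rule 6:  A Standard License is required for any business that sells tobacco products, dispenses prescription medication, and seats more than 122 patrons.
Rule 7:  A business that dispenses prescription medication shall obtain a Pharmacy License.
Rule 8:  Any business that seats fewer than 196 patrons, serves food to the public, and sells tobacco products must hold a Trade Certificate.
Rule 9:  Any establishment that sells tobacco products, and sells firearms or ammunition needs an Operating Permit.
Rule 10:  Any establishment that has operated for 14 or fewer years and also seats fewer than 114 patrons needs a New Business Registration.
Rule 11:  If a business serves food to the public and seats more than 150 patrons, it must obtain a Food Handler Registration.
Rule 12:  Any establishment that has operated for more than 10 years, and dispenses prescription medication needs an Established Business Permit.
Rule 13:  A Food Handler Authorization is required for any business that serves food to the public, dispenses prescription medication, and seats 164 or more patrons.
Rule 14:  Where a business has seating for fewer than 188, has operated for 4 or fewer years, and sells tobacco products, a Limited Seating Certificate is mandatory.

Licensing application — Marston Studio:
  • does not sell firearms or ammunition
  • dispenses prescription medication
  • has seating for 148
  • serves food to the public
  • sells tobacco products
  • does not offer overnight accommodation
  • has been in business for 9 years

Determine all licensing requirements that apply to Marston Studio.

Rule 1: years in business 9 ≤ 13 → General Business Permit not required.
Rule 2: years in business 9 > 7; seating 148 ≤ 174; dispenses prescription medication → Annual License not required.
Rule 3: does not offer overnight accommodation; years in business 9 > 6; dispenses prescription medication → Compliance Authorization not required.
Rule 4: sells tobacco products; serves food to the public; dispenses prescription medication → General Business Authorization required.
Rule 5: years in business 9 < 10; seating 148 ≤ 190; serves food to the public → New Business Authorization not required.
Rule 6: sells tobacco products; dispenses prescription medication; seating 148 > 122 → Standard License required.
Rule 7: dispenses prescription medication → Pharmacy License required.
Rule 8: seating 148 < 196; serves food to the public; sells tobacco products → Trade Certificate required.
Rule 9: sells tobacco products; does not sell firearms or ammunition → Operating Permit not required.
Rule 10: years in business 9 ≤ 14; seating 148 ≥ 114 → New Business Registration not required.
Rule 11: serves food to the public; seating 148 ≤ 150 → Food Handler Registration not required.
Rule 12: years in business 9 ≤ 10; dispenses prescription medication → Established Business Permit not required.
Rule 13: serves food to the public; dispenses prescription medication; seating 148 < 164 → Food Handler Authorization not required.
Rule 14: seating 148 < 188; years in business 9 > 4; sells tobacco products → Limited Seating Certificate not required.

General Business Authorization, Pharmacy License, Standard License, Trade Certificate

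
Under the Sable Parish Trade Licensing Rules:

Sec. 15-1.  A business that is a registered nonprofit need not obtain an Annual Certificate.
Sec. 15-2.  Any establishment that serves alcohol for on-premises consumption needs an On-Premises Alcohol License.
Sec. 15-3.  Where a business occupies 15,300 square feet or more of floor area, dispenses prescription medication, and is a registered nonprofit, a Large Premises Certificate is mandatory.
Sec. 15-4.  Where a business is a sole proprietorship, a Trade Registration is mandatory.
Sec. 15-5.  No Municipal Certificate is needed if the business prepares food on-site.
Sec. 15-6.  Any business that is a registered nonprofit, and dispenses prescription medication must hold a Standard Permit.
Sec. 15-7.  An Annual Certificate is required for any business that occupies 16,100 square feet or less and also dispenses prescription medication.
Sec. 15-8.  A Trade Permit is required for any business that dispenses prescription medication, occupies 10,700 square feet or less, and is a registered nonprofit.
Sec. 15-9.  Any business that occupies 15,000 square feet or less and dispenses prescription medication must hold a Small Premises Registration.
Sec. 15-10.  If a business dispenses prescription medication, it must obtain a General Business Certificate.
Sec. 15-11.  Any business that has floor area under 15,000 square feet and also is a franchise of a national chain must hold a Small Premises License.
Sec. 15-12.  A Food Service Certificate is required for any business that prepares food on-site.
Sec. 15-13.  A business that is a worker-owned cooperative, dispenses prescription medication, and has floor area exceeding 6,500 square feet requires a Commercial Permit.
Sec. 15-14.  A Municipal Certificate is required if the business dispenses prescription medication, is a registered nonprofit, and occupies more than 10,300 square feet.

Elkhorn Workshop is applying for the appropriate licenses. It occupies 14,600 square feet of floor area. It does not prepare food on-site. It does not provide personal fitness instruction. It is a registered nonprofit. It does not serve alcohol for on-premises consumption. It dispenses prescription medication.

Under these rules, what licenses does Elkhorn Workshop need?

General Business Certificate, Municipal Certificate, Small Premises Registration, Standard Permit

Sec. 15-1. is a registered nonprofit → exempt from Annual Certificate.
Sec. 15-2. does not serve alcohol for on-premises consumption → On-Premises Alcohol License not required.
Sec. 15-3. floor area 14,600 square feet < 15,300 square feet; dispenses prescription medication; is a registered nonprofit → Large Premises Certificate not required.
Sec. 15-4. is a registered nonprofit (not: is a sole proprietorship) → Trade Registration not required.
Sec. 15-5. does not prepare food on-site → Municipal Certificate exemption does not apply.
Sec. 15-6. is a registered nonprofit; dispenses prescription medication → Standard Permit required.
Sec. 15-7. floor area 14,600 square feet ≤ 16,100 square feet; dispenses prescription medication → Annual Certificate required.
Sec. 15-8. dispenses prescription medication; floor area 14,600 square feet > 10,700 square feet; is a registered nonprofit → Trade Permit not required.
Sec. 15-9. floor area 14,600 square feet ≤ 15,000 square feet; dispenses prescription medication → Small Premises Registration required.
Sec. 15-10. dispenses prescription medication → General Business Certificate required.
Sec. 15-11. floor area 14,600 square feet < 15,000 square feet; is a registered nonprofit (not: is a franchise of a national chain) → Small Premises License not required.
Sec. 15-12. does not prepare food on-site → Food Service Certificate not required.
Sec. 15-13. is a registered nonprofit (not: is a worker-owned cooperative); dispenses prescription medication; floor area 14,600 square feet > 6,500 square feet → Commercial Permit not required.
Sec. 15-14. dispenses prescription medication; is a registered nonprofit; floor area 14,600 square feet > 10,300 square feet → Municipal Certificate required.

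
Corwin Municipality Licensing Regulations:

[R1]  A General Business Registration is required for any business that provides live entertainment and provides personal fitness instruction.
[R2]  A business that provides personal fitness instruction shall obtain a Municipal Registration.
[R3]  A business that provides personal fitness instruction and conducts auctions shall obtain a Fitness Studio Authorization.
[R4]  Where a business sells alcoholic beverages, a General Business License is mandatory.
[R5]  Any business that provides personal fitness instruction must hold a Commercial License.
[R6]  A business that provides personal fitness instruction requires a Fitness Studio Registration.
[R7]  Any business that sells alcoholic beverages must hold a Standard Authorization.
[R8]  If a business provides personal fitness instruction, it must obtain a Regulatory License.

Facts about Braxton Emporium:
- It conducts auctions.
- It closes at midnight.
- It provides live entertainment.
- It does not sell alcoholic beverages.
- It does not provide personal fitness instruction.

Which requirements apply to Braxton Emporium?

[R1] provides live entertainment; does not provide personal fitness instruction → General Business Registration not required.
[R2] does not provide personal fitness instruction → Municipal Registration not required.
[R3] does not provide personal fitness instruction; conducts auctions → Fitness Studio Authorization not required.
[R4] does not sell alcoholic beverages → General Business License not required.
[R5] does not provide personal fitness instruction → Commercial License not required.
[R6] does not provide personal fitness instruction → Fitness Studio Registration not required.
[R7] does not sell alcoholic beverages → Standard Authorization not required.
[R8] does not provide personal fitness instruction → Regulatory License not required.

None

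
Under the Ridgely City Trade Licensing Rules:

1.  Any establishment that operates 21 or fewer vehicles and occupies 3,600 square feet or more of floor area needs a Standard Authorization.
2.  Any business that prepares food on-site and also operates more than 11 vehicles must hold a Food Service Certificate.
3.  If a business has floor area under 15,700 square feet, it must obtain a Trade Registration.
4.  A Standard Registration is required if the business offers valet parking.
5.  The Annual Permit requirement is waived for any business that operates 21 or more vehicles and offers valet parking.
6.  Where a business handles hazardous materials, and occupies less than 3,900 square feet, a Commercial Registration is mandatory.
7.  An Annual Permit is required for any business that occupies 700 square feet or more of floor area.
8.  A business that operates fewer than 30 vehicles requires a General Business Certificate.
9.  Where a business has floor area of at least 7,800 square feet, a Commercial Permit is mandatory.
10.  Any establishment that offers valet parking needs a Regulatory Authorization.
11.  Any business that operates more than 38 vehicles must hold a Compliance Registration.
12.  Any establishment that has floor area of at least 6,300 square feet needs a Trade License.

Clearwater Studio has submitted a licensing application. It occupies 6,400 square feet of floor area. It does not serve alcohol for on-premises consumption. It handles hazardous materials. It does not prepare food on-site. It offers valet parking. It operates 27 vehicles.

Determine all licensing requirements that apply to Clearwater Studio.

1. vehicles 27 > 21; floor area 6,400 square feet ≥ 3,600 square feet → Standard Authorization not required.
2. does not prepare food on-site; vehicles 27 > 11 → Food Service Certificate not required.
3. floor area 6,400 square feet < 15,700 square feet → Trade Registration required.
4. offers valet parking → Standard Registration required.
5. vehicles 27 ≥ 21; offers valet parking → exempt from Annual Permit.
6. handles hazardous materials; floor area 6,400 square feet ≥ 3,900 square feet → Commercial Registration not required.
7. floor area 6,400 square feet ≥ 700 square feet → Annual Permit required.
8. vehicles 27 < 30 → General Business Certificate required.
9. floor area 6,400 square feet < 7,800 square feet → Commercial Permit not required.
10. offers valet parking → Regulatory Authorization required.
11. vehicles 27 ≤ 38 → Compliance Registration not required.
12. floor area 6,400 square feet ≥ 6,300 square feet → Trade License required.

General Business Certificate, Regulatory Authorization, Standard Registration, Trade License, Trade Registration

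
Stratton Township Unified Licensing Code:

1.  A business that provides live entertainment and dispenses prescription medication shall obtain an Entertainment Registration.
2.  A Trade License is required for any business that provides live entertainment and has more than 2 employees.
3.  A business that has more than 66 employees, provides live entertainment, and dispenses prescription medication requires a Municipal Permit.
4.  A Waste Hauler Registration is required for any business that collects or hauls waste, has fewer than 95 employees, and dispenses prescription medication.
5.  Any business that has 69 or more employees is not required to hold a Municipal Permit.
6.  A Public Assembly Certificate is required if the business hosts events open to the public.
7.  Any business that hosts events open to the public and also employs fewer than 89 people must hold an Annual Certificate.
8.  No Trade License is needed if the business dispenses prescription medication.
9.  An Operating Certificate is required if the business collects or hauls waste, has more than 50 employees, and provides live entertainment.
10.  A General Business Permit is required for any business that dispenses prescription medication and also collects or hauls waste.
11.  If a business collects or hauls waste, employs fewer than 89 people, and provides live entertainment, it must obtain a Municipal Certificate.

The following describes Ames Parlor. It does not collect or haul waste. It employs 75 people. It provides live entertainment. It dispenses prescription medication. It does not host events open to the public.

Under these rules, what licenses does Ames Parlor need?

1. provides live entertainment; dispenses prescription medication → Entertainment Registration required.
2. provides live entertainment; employees 75 > 2 → Trade License required.
3. employees 75 > 66; provides live entertainment; dispenses prescription medication → Municipal Permit required.
4. does not collect or haul waste; employees 75 < 95; dispenses prescription medication → Waste Hauler Registration not required.
5. employees 75 ≥ 69 → exempt from Municipal Permit.
6. does not host events open to the public → Public Assembly Certificate not required.
7. does not host events open to the public; employees 75 < 89 → Annual Certificate not required.
8. dispenses prescription medication → exempt from Trade License.
9. does not collect or haul waste; employees 75 > 50; provides live entertainment → Operating Certificate not required.
10. dispenses prescription medication; does not collect or haul waste → General Business Permit not required.
11. does not collect or haul waste; employees 75 < 89; provides live entertainment → Municipal Certificate not required.

Entertainment Registration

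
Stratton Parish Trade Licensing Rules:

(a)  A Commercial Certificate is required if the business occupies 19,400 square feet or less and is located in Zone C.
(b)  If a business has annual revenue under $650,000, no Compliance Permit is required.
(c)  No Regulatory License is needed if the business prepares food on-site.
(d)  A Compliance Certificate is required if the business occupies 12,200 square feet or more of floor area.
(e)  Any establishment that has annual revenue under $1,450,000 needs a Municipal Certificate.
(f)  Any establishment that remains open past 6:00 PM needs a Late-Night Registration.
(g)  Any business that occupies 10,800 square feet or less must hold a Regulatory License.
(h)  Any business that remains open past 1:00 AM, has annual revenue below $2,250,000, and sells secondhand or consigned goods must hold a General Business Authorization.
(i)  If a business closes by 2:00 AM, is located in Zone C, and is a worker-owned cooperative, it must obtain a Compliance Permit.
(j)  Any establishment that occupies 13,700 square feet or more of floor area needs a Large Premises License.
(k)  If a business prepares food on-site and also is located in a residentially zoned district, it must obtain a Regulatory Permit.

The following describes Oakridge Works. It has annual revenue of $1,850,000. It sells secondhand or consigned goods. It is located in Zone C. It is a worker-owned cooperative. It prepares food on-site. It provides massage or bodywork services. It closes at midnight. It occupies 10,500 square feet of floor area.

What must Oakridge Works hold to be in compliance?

Commercial Certificate, Compliance Permit, Late-Night Registration

(a) floor area 10,500 square feet ≤ 19,400 square feet; is located in Zone C → Commercial Certificate required.
(b) revenue $1,850,000 ≥ $650,000 → Compliance Permit exemption does not apply.
(c) prepares food on-site → exempt from Regulatory License.
(d) floor area 10,500 square feet < 12,200 square feet → Compliance Certificate not required.
(e) revenue $1,850,000 ≥ $1,450,000 → Municipal Certificate not required.
(f) closes midnight, after 6:00 PM → Late-Night Registration required.
(g) floor area 10,500 square feet ≤ 10,800 square feet → Regulatory License required.
(h) closes midnight, at/before 1:00 AM; revenue $1,850,000 < $2,250,000; sells secondhand or consigned goods → General Business Authorization not required.
(i) closes midnight, at/before 2:00 AM; is located in Zone C; is a worker-owned cooperative → Compliance Permit required.
(j) floor area 10,500 square feet < 13,700 square feet → Large Premises License not required.
(k) prepares food on-site; is located in Zone C (not: is located in a residentially zoned district) → Regulatory Permit not required.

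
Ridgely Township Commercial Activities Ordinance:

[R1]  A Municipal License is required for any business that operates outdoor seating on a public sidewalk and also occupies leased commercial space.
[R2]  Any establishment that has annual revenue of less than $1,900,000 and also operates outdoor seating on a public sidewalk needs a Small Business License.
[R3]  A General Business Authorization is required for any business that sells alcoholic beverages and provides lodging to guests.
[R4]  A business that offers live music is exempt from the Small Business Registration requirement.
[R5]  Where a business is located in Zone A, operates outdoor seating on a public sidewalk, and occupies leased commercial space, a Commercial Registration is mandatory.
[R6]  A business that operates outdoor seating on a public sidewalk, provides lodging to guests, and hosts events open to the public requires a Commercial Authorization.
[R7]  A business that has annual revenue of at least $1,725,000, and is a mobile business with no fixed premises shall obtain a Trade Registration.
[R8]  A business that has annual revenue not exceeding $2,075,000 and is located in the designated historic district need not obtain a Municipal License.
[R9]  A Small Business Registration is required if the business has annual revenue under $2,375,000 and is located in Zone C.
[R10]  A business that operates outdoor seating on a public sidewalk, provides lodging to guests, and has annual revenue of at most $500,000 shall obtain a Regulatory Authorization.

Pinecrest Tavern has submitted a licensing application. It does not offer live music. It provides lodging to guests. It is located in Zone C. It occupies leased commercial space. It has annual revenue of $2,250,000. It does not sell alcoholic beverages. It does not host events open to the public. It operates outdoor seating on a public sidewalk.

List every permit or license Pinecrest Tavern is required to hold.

Municipal License, Small Business Registration

[R1] operates outdoor seating on a public sidewalk; occupies leased commercial space → Municipal License required.
[R2] revenue $2,250,000 ≥ $1,900,000; operates outdoor seating on a public sidewalk → Small Business License not required.
[R3] does not sell alcoholic beverages; provides lodging to guests → General Business Authorization not required.
[R4] does not offer live music → Small Business Registration exemption does not apply.
[R5] is located in Zone C (not: is located in Zone A); operates outdoor seating on a public sidewalk; occupies leased commercial space → Commercial Registration not required.
[R6] operates outdoor seating on a public sidewalk; provides lodging to guests; does not host events open to the public → Commercial Authorization not required.
[R7] revenue $2,250,000 ≥ $1,725,000; occupies leased commercial space (not: is a mobile business with no fixed premises) → Trade Registration not required.
[R8] revenue $2,250,000 > $2,075,000; is located in Zone C (not: is located in the designated historic district) → Municipal License exemption does not apply.
[R9] revenue $2,250,000 < $2,375,000; is located in Zone C → Small Business Registration required.
[R10] operates outdoor seating on a public sidewalk; provides lodging to guests; revenue $2,250,000 > $500,000 → Regulatory Authorization not required.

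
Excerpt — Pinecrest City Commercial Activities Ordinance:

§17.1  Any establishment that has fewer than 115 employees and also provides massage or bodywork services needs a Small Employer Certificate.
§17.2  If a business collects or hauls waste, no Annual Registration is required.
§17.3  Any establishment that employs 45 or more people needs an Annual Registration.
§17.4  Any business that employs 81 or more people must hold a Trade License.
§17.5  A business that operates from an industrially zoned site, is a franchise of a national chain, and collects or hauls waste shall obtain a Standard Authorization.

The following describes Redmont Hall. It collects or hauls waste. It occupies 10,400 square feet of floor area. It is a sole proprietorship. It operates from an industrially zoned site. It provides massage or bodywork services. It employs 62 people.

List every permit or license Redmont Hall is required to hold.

§17.1 employees 62 < 115; provides massage or bodywork services → Small Employer Certificate required.
§17.2 collects or hauls waste → exempt from Annual Registration.
§17.3 employees 62 ≥ 45 → Annual Registration required.
§17.4 employees 62 < 81 → Trade License not required.
§17.5 operates from an industrially zoned site; is a sole proprietorship (not: is a franchise of a national chain); collects or hauls waste → Standard Authorization not required.

Small Employer Certificate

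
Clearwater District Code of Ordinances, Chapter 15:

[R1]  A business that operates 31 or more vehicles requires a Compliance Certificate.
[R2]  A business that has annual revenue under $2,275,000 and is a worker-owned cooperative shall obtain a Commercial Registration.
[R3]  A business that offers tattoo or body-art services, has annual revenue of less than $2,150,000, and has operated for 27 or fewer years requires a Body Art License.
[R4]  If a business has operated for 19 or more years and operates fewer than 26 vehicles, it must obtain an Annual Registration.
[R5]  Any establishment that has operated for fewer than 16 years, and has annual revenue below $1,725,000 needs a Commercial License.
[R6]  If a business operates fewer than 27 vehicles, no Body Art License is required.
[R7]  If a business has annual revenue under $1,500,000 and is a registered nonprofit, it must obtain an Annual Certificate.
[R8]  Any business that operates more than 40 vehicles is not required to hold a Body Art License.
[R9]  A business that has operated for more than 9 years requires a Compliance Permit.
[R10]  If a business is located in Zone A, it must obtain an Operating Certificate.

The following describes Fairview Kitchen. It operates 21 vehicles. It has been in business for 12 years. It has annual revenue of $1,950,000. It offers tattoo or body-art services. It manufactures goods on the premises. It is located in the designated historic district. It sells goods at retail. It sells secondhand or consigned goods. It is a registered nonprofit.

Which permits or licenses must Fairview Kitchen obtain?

[R1] vehicles 21 < 31 → Compliance Certificate not required.
[R2] revenue $1,950,000 < $2,275,000; is a registered nonprofit (not: is a worker-owned cooperative) → Commercial Registration not required.
[R3] offers tattoo or body-art services; revenue $1,950,000 < $2,150,000; years in business 12 ≤ 27 → Body Art License required.
[R4] years in business 12 < 19; vehicles 21 < 26 → Annual Registration not required.
[R5] years in business 12 < 16; revenue $1,950,000 ≥ $1,725,000 → Commercial License not required.
[R6] vehicles 21 < 27 → exempt from Body Art License.
[R7] revenue $1,950,000 ≥ $1,500,000; is a registered nonprofit → Annual Certificate not required.
[R8] vehicles 21 ≤ 40 → Body Art License exemption does not apply.
[R9] years in business 12 > 9 → Compliance Permit required.
[R10] is located in the designated historic district (not: is located in Zone A) → Operating Certificate not required.

Compliance Permit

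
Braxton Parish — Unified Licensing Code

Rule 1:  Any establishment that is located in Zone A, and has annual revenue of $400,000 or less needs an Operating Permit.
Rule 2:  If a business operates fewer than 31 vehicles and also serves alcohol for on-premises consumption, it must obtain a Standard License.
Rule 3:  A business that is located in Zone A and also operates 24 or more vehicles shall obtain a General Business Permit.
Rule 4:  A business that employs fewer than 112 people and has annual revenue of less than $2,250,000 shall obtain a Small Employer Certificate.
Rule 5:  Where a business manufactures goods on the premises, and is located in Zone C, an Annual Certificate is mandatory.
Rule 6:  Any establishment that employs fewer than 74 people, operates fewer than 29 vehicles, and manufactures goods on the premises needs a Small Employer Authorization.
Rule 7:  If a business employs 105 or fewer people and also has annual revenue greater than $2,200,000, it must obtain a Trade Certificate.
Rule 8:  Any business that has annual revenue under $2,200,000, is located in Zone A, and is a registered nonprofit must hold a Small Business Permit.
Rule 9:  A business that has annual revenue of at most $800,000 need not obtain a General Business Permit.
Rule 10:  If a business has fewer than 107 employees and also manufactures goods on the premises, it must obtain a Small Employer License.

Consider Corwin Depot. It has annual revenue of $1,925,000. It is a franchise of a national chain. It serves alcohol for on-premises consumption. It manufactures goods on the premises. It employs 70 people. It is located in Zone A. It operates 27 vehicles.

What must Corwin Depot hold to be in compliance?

General Business Permit, Small Employer Authorization, Small Employer Certificate, Small Employer License, Standard License

Rule 1: is located in Zone A; revenue $1,925,000 > $400,000 → Operating Permit not required.
Rule 2: vehicles 27 < 31; serves alcohol for on-premises consumption → Standard License required.
Rule 3: is located in Zone A; vehicles 27 ≥ 24 → General Business Permit required.
Rule 4: employees 70 < 112; revenue $1,925,000 < $2,250,000 → Small Employer Certificate required.
Rule 5: manufactures goods on the premises; is located in Zone A (not: is located in Zone C) → Annual Certificate not required.
Rule 6: employees 70 < 74; vehicles 27 < 29; manufactures goods on the premises → Small Employer Authorization required.
Rule 7: employees 70 ≤ 105; revenue $1,925,000 ≤ $2,200,000 → Trade Certificate not required.
Rule 8: revenue $1,925,000 < $2,200,000; is located in Zone A; is a franchise of a national chain (not: is a registered nonprofit) → Small Business Permit not required.
Rule 9: revenue $1,925,000 > $800,000 → General Business Permit exemption does not apply.
Rule 10: employees 70 < 107; manufactures goods on the premises → Small Employer License required.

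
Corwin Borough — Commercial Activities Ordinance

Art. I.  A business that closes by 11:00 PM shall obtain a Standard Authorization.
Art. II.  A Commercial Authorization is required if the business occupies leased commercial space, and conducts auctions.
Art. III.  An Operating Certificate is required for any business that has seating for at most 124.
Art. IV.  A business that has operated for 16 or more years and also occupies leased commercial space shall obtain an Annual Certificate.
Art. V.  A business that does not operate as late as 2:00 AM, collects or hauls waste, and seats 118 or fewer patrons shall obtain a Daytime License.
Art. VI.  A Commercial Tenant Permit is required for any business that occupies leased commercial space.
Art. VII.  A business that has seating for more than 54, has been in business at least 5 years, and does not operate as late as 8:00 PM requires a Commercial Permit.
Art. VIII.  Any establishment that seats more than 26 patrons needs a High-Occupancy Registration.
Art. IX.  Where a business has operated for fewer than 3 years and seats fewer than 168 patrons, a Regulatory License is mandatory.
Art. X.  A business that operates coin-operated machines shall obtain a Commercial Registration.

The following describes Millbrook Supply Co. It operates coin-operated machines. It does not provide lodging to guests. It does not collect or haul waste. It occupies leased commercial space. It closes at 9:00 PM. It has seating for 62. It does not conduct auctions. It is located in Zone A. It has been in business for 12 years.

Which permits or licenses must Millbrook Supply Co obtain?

Art. I. closes 9:00 PM, at/before 11:00 PM → Standard Authorization required.
Art. II. occupies leased commercial space; does not conduct auctions → Commercial Authorization not required.
Art. III. seating 62 ≤ 124 → Operating Certificate required.
Art. IV. years in business 12 < 16; occupies leased commercial space → Annual Certificate not required.
Art. V. closes 9:00 PM, at/before 2:00 AM; does not collect or haul waste; seating 62 ≤ 118 → Daytime License not required.
Art. VI. occupies leased commercial space → Commercial Tenant Permit required.
Art. VII. seating 62 > 54; years in business 12 ≥ 5; closes 9:00 PM, after 8:00 PM → Commercial Permit not required.
Art. VIII. seating 62 > 26 → High-Occupancy Registration required.
Art. IX. years in business 12 ≥ 3; seating 62 < 168 → Regulatory License not required.
Art. X. operates coin-operated machines → Commercial Registration required.

Commercial Registration, Commercial Tenant Permit, High-Occupancy Registration, Operating Certificate, Standard Authorization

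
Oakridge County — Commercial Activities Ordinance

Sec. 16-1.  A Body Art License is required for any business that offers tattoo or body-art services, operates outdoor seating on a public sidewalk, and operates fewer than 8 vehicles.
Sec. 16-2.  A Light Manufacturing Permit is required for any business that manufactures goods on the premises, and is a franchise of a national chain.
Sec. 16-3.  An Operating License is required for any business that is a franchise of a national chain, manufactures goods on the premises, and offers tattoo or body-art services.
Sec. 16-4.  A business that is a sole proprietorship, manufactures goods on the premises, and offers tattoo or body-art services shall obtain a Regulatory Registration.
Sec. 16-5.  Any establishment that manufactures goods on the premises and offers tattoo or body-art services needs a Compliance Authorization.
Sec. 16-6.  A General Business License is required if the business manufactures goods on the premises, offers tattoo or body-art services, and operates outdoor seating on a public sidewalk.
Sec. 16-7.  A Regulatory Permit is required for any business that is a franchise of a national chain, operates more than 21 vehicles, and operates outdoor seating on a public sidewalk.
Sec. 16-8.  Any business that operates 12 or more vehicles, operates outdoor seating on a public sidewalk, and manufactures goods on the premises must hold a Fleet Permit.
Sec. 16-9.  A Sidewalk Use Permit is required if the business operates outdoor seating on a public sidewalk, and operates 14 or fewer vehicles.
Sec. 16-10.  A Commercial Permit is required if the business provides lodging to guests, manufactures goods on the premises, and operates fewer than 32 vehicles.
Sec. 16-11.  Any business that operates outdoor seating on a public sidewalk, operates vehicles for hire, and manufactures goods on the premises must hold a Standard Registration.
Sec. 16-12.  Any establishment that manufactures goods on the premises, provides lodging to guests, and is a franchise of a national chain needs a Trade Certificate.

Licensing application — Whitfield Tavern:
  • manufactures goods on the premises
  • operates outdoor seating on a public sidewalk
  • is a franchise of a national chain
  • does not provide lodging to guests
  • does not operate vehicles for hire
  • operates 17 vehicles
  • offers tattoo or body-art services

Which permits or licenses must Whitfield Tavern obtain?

Compliance Authorization, Fleet Permit, General Business License, Light Manufacturing Permit, Operating License

Sec. 16-1. offers tattoo or body-art services; operates outdoor seating on a public sidewalk; vehicles 17 ≥ 8 → Body Art License not required.
Sec. 16-2. manufactures goods on the premises; is a franchise of a national chain → Light Manufacturing Permit required.
Sec. 16-3. is a franchise of a national chain; manufactures goods on the premises; offers tattoo or body-art services → Operating License required.
Sec. 16-4. is a franchise of a national chain (not: is a sole proprietorship); manufactures goods on the premises; offers tattoo or body-art services → Regulatory Registration not required.
Sec. 16-5. manufactures goods on the premises; offers tattoo or body-art services → Compliance Authorization required.
Sec. 16-6. manufactures goods on the premises; offers tattoo or body-art services; operates outdoor seating on a public sidewalk → General Business License required.
Sec. 16-7. is a franchise of a national chain; vehicles 17 ≤ 21; operates outdoor seating on a public sidewalk → Regulatory Permit not required.
Sec. 16-8. vehicles 17 ≥ 12; operates outdoor seating on a public sidewalk; manufactures goods on the premises → Fleet Permit required.
Sec. 16-9. operates outdoor seating on a public sidewalk; vehicles 17 > 14 → Sidewalk Use Permit not required.
Sec. 16-10. does not provide lodging to guests; manufactures goods on the premises; vehicles 17 < 32 → Commercial Permit not required.
Sec. 16-11. operates outdoor seating on a public sidewalk; does not operate vehicles for hire; manufactures goods on the premises → Standard Registration not required.
Sec. 16-12. manufactures goods on the premises; does not provide lodging to guests; is a franchise of a national chain → Trade Certificate not required.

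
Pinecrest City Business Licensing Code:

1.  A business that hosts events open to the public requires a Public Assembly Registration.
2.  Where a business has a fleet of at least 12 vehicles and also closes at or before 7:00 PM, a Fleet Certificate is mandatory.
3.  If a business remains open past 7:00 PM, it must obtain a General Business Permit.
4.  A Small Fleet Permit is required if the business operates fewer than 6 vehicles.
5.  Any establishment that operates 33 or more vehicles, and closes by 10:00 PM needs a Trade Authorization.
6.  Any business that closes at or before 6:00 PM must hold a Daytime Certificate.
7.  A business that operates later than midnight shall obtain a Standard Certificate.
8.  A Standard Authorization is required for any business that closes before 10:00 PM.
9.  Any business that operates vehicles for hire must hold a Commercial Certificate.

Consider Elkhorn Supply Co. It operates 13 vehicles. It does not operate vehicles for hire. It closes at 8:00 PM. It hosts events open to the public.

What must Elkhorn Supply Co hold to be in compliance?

General Business Permit, Public Assembly Registration, Standard Authorization

1. hosts events open to the public → Public Assembly Registration required.
2. vehicles 13 ≥ 12; closes 8:00 PM, after 7:00 PM → Fleet Certificate not required.
3. closes 8:00 PM, after 7:00 PM → General Business Permit required.
4. vehicles 13 ≥ 6 → Small Fleet Permit not required.
5. vehicles 13 < 33; closes 8:00 PM, at/before 10:00 PM → Trade Authorization not required.
6. closes 8:00 PM, after 6:00 PM → Daytime Certificate not required.
7. closes 8:00 PM, at/before midnight → Standard Certificate not required.
8. closes 8:00 PM, at/before 10:00 PM → Standard Authorization required.
9. does not operate vehicles for hire → Commercial Certificate not required.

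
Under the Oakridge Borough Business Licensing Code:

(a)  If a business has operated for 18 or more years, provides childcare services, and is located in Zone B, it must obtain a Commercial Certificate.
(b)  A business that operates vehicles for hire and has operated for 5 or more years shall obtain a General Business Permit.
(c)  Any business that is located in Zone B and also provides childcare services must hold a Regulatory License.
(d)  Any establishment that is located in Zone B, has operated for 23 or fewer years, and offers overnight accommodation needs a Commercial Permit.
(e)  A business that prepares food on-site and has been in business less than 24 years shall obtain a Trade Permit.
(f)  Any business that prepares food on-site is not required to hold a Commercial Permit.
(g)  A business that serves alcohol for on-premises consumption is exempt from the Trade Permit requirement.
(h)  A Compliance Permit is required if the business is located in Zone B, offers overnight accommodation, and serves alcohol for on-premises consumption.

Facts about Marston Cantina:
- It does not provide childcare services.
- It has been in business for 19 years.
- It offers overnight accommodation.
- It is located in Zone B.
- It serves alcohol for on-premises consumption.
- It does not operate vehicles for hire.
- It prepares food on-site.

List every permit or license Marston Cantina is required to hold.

Compliance Permit

(a) years in business 19 ≥ 18; does not provide childcare services; is located in Zone B → Commercial Certificate not required.
(b) does not operate vehicles for hire; years in business 19 ≥ 5 → General Business Permit not required.
(c) is located in Zone B; does not provide childcare services → Regulatory License not required.
(d) is located in Zone B; years in business 19 ≤ 23; offers overnight accommodation → Commercial Permit required.
(e) prepares food on-site; years in business 19 < 24 → Trade Permit required.
(f) prepares food on-site → exempt from Commercial Permit.
(g) serves alcohol for on-premises consumption → exempt from Trade Permit.
(h) is located in Zone B; offers overnight accommodation; serves alcohol for on-premises consumption → Compliance Permit required.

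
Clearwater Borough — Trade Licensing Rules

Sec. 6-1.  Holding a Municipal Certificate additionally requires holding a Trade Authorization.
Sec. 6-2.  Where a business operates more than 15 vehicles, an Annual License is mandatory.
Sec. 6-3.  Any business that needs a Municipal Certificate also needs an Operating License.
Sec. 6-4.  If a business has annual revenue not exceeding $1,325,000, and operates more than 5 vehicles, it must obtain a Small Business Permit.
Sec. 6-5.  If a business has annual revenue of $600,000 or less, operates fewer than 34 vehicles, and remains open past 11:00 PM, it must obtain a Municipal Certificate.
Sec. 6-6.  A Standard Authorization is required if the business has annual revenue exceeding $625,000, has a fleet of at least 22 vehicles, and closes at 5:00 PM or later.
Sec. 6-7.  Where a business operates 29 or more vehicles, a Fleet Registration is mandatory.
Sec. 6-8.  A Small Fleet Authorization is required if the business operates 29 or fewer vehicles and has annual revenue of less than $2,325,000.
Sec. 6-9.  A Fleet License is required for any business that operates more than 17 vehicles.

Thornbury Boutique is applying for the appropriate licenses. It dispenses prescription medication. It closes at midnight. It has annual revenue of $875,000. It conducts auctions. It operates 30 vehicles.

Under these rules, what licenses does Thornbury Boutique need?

Sec. 6-1. Municipal Certificate is not required → no effect.
Sec. 6-2. vehicles 30 > 15 → Annual License required.
Sec. 6-3. Municipal Certificate is not required → no effect.
Sec. 6-4. revenue $875,000 ≤ $1,325,000; vehicles 30 > 5 → Small Business Permit required.
Sec. 6-5. revenue $875,000 > $600,000; vehicles 30 < 34; closes midnight, after 11:00 PM → Municipal Certificate not required.
Sec. 6-6. revenue $875,000 > $625,000; vehicles 30 ≥ 22; closes midnight, after 5:00 PM → Standard Authorization required.
Sec. 6-7. vehicles 30 ≥ 29 → Fleet Registration required.
Sec. 6-8. vehicles 30 > 29; revenue $875,000 < $2,325,000 → Small Fleet Authorization not required.
Sec. 6-9. vehicles 30 > 17 → Fleet License required.

Annual License, Fleet License, Fleet Registration, Small Business Permit, Standard Authorization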